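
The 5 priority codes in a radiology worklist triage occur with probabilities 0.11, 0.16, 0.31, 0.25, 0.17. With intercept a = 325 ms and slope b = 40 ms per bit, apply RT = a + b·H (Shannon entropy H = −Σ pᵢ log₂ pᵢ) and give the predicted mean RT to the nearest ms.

414 ms

H = 0.11·log₂(1/0.11) + 0.16·log₂(1/0.16) + 0.31·log₂(1/0.31) + 0.25·log₂(1/0.25) + 0.17·log₂(1/0.17) = 2.2317 bits.
RT = 325 + 40 × 2.2317 = 414.27 ms.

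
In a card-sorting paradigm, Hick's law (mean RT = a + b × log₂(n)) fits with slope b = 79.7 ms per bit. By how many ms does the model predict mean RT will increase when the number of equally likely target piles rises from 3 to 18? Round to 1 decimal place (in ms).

Only the slope matters, since a is common to both: ΔRT = b·log₂(n₂/n₁).
log₂(18) − log₂(3) = 4.1699 − 1.5850 = 2.5850.
ΔRT = 79.7 × 2.5850 = 206.022 ms.

206.0 ms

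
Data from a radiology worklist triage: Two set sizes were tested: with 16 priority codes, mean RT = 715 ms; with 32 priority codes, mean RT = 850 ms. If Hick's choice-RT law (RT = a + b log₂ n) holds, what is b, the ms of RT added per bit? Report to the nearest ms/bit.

135 ms/bit

The slope on a log₂ axis is (850 − 715) / (5 − 4) = 135 ms/bit.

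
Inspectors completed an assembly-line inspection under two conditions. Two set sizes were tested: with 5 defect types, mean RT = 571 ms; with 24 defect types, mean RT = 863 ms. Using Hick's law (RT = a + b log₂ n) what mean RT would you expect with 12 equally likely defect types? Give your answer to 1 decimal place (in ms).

734.0 ms

Solve the two-equation system in a and b:
  b = (863 − 571) / (log₂ 24 − log₂ 5) = 292 / (4.5850 − 2.3219) = 129.030 ms/bit
  a = 571 − 129.030 × 2.3219 = 271.401 ms
Then RT(12) = 271.401 + 129.030 × log₂ 12 = 271.401 + 129.030 × 3.5850 ≈ 733.970 ms.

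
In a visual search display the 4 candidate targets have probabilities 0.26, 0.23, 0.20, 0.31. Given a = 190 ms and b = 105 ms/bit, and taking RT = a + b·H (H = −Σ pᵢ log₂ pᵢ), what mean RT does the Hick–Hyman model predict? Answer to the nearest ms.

398 ms

Entropy contributions −pᵢ log₂ pᵢ: 0.5053, 0.4877, 0.4644, 0.5238; sum H = 1.9811 bits.
RT = a + bH = 190 + 105·1.9811 = 398.02 ms.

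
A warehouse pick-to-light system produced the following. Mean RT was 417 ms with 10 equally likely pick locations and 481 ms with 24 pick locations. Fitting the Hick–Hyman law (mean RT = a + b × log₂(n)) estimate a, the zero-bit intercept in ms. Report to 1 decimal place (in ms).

The slope on a log₂ axis is (481 − 417) / (4.5850 − 3.3219) = 50.672 ms/bit.
Intercept: a = 417 − 50.672·log₂(10) = 248.673 ms.

248.7 ms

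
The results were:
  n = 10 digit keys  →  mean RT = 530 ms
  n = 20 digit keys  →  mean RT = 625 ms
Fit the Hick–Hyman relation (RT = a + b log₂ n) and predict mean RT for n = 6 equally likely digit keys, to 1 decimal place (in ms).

Solve the two-equation system in a and b:
  b = (625 − 530) / (log₂ 20 − log₂ 10) = 95 / (4.3219 − 3.3219) = 95.000 ms/bit
  a = 530 − 95.000 × 3.3219 = 214.417 ms
Then RT(6) = 214.417 + 95.000 × log₂ 6 = 214.417 + 95.000 × 2.5850 ≈ 459.988 ms.

460.0 ms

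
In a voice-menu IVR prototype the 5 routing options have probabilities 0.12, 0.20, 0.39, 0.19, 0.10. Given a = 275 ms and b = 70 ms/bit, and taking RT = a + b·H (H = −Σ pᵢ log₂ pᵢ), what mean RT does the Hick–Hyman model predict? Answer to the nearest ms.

425 ms

H = 0.12·log₂(1/0.12) + 0.20·log₂(1/0.20) + 0.39·log₂(1/0.39) + 0.19·log₂(1/0.19) + 0.10·log₂(1/0.10) = 2.1487 bits.
RT = 275 + 70 × 2.1487 = 425.41 ms.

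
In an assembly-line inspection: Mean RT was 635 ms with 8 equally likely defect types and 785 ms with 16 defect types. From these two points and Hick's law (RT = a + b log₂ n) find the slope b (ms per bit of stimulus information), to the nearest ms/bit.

150 ms/bit

The slope on a log₂ axis is (785 − 635) / (4 − 3) = 150 ms/bit.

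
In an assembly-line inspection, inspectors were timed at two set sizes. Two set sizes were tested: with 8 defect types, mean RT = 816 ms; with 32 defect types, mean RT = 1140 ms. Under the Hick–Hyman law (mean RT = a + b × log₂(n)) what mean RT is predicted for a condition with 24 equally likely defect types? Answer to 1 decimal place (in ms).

1072.8 ms

Fit slope and intercept:
  b = (1140 − 816) / (log₂ 32 − log₂ 8) = 324 / (5 − 3) = 162.000 ms/bit
  a = 816 − 162.000 × 3 = 330.000 ms
Then RT(24) = 330.000 + 162.000 × log₂ 24 = 330.000 + 162.000 × 4.5850 ≈ 1072.764 ms.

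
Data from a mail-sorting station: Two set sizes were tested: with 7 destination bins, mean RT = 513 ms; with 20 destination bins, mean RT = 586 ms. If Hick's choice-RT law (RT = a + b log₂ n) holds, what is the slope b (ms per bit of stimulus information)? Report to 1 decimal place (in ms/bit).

48.2 ms/bit

The slope on a log₂ axis is (586 − 513) / (4.3219 − 2.8074) = 48.198 ms/bit.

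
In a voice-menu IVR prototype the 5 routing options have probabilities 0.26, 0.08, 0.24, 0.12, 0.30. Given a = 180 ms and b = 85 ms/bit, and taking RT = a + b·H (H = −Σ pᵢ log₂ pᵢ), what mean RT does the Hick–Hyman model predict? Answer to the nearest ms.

H = 0.26·log₂(1/0.26) + 0.08·log₂(1/0.08) + 0.24·log₂(1/0.24) + 0.12·log₂(1/0.12) + 0.30·log₂(1/0.30) = 2.1791 bits.
RT = 180 + 85 × 2.1791 = 365.22 ms.

365 ms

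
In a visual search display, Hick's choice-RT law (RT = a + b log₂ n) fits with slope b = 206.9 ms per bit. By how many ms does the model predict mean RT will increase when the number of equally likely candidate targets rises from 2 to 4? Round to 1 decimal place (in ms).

ΔRT = (a + b log₂ n₂) − (a + b log₂ n₁) = b·(log₂ n₂ − log₂ n₁).
log₂(4) − log₂(2) = log₂(4/2) = log₂(2) = 1.
ΔRT = 206.9 × 1.0000 = 206.900 ms.

206.9 ms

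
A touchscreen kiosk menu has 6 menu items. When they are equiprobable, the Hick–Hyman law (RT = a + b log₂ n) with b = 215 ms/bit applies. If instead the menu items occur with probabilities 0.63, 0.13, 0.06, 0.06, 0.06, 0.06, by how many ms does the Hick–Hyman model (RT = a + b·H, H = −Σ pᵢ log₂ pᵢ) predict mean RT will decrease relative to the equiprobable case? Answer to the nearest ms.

174 ms

Equiprobable entropy H₀ = log₂ 6 = 2.5850 bits.
Skewed entropy H = −Σ pᵢ log₂ pᵢ = 1.7767 bits.
ΔRT = b·(H₀ − H) = 215 × 0.8082 = 173.77 ms.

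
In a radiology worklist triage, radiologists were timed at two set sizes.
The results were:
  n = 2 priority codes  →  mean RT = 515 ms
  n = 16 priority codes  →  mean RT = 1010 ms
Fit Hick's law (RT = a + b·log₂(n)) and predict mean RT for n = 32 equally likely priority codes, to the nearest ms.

Solve the two-equation system in a and b:
  b = (1010 − 515) / (log₂ 16 − log₂ 2) = 495 / (4 − 1) = 165 ms/bit
  a = 515 − 165 × 1 = 350 ms
Then RT(32) = 350 + 165 × log₂ 32 = 350 + 165 × 5 ≈ 1175.000 ms.

1175 ms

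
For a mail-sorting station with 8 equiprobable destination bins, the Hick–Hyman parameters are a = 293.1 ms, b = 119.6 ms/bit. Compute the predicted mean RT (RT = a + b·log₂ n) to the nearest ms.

log₂(8) = 3 bits, so RT = 293.1 + 119.6 × 3 ≈ 651.900 ms.

652 ms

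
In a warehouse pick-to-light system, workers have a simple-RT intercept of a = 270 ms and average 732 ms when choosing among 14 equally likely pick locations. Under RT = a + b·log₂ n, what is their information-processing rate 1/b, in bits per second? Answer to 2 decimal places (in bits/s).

Choice component = 732 − 270 = 462 ms over log₂(14) = 3.8074 bits.
b = 462 / 3.8074 = 121.344 ms/bit, so 1/b = 8.241 bits/s.

8.24 bits/s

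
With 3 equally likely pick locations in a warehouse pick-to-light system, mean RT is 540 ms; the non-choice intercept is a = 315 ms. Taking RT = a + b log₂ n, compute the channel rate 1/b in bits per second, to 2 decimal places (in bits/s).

7.04 bits/s

b = (540 − 315)/log₂ 3 = 225/1.5850 = 141.959 ms per bit = 0.14196 s/bit; the reciprocal is 7.044 bits/s.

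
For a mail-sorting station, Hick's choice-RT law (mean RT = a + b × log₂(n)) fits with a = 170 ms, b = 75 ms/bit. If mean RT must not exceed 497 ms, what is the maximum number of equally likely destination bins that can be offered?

75·log₂ n ≤ 497 − 170 = 327, giving log₂ n ≤ 4.3600 and n ≤ 20.535. The largest whole number is 20.

20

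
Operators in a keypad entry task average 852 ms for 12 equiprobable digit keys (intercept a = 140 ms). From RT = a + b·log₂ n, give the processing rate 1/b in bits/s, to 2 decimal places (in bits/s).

5.04 bits/s

Choice component = 852 − 140 = 712 ms over log₂(12) = 3.5850 bits.
b = 712 / 3.5850 = 198.607 ms/bit, so 1/b = 5.035 bits/s.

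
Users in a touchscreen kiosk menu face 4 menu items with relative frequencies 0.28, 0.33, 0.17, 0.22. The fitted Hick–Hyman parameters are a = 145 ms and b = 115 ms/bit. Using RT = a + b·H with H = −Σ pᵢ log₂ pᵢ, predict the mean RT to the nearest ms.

Entropy contributions −pᵢ log₂ pᵢ: 0.5142, 0.5278, 0.4346, 0.4806; sum H = 1.9572 bits.
RT = a + bH = 145 + 115·1.9572 = 370.08 ms.

370 ms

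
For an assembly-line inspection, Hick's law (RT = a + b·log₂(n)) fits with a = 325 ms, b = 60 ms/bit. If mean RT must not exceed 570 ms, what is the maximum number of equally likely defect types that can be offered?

Set 325 + 60·log₂ n ≤ 570 → log₂ n ≤ (570 − 325)/60 = 4.0833.
So n ≤ 2^4.0833 = 16.951; the largest integer n is 16.

16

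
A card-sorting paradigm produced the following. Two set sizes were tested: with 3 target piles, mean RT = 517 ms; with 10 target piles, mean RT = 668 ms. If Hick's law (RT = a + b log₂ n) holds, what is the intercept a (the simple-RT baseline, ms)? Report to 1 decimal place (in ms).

379.2 ms

Slope: b = (668 − 517) / (log₂ 10 − log₂ 3) = 151/1.7370 = 86.933 ms/bit.
a = RT₁ − b·log₂ n₁ = 517 − 86.933 × 1.5850 = 379.214 ms.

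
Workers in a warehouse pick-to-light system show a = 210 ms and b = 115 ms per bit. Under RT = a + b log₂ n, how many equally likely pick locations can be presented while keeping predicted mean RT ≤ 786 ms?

115·log₂ n ≤ 786 − 210 = 576, giving log₂ n ≤ 5.0087 and n ≤ 32.193. The largest whole number is 32.

32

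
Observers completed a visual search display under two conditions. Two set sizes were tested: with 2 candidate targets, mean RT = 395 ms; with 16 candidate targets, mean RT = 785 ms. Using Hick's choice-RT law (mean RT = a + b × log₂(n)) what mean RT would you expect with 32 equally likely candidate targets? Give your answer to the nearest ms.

915 ms

RT is linear in log₂ n, so two points fix the line:
  b = (785 − 395) / (log₂ 16 − log₂ 2) = 390 / (4 − 1) = 130 ms/bit
  a = 395 − 130 × 1 = 265 ms
Then RT(32) = 265 + 130 × log₂ 32 = 265 + 130 × 5 ≈ 915.000 ms.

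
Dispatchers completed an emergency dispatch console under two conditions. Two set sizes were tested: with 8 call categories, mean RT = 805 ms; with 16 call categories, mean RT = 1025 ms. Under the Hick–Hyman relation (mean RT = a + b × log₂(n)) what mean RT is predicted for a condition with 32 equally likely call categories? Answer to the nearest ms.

1245 ms

Solve the two-equation system in a and b:
  b = (1025 − 805) / (log₂ 16 − log₂ 8) = 220 / (4 − 3) = 220 ms/bit
  a = 805 − 220 × 3 = 145 ms
Then RT(32) = 145 + 220 × log₂ 32 = 145 + 220 × 5 ≈ 1245.000 ms.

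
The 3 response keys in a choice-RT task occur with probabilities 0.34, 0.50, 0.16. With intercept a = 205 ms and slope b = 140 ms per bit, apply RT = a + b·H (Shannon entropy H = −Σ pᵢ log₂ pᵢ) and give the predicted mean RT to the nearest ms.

Entropy contributions −pᵢ log₂ pᵢ: 0.5292, 0.5000, 0.4230; sum H = 1.4522 bits.
RT = a + bH = 205 + 140·1.4522 = 408.31 ms.

408 ms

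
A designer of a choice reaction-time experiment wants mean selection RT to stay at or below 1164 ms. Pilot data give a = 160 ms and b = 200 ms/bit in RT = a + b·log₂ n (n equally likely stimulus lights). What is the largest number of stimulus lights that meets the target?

200·log₂ n ≤ 1164 − 160 = 1004, giving log₂ n ≤ 5.0200 and n ≤ 32.447. The largest whole number is 32.

32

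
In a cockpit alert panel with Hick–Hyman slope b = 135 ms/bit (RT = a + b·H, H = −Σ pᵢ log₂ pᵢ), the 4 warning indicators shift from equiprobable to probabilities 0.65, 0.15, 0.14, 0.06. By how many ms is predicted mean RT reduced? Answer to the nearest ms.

74 ms

The RT saving is b·ΔH. Equiprobable H₀ = log₂(4) = 2.0000 bits; with the given probabilities H = 1.4552 bits.
b·(H₀ − H) = 135 × (2.0000 − 1.4552) = 73.55 ms.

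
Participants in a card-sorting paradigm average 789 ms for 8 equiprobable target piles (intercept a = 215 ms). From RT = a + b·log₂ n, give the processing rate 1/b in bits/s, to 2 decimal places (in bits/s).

Choice component = 789 − 215 = 574 ms over log₂(8) = 3 bits.
b = 574 / 3 = 191.333 ms/bit, so 1/b = 5.226 bits/s.

5.23 bits/s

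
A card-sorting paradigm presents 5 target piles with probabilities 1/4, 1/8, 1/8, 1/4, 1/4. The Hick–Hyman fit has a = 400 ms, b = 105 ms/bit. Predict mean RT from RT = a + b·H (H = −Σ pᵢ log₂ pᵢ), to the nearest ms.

Each term −pᵢ log₂ pᵢ: 0.25·2 + 0.125·3 + 0.125·3 + 0.25·2 + 0.25·2; summed, H = 2.250 bits.
Mean RT = a + bH = 400 + 105·2.250 = 636.25 ms.

636 ms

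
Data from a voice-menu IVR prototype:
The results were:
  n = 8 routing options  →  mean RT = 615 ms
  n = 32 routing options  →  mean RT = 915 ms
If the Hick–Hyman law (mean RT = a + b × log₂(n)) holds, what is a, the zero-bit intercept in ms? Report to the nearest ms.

165 ms

The slope on a log₂ axis is (915 − 615) / (5 − 3) = 150 ms/bit.
Intercept: a = 615 − 150·log₂(8) = 165.000 ms.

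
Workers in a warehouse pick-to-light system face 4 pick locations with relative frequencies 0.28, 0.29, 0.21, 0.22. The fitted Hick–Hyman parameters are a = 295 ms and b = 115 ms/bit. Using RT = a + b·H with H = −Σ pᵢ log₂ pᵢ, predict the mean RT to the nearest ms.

H = 0.28·log₂(1/0.28) + 0.29·log₂(1/0.29) + 0.21·log₂(1/0.21) + 0.22·log₂(1/0.22) = 1.9855 bits.
RT = 295 + 115 × 1.9855 = 523.33 ms.

523 ms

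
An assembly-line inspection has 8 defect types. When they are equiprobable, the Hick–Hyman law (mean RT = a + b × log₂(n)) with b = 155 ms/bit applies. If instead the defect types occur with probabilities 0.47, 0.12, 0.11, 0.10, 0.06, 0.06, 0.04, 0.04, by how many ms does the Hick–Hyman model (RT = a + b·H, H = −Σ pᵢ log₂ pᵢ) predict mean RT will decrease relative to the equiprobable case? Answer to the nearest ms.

90 ms

The RT saving is b·ΔH. Equiprobable H₀ = log₂(8) = 3.0000 bits; with the given probabilities H = 2.4201 bits.
b·(H₀ − H) = 155 × (3.0000 − 2.4201) = 89.89 ms.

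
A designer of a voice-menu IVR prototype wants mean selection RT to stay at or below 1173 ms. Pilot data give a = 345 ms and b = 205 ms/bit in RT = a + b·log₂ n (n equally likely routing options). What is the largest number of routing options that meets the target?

16

205·log₂ n ≤ 1173 − 345 = 828, giving log₂ n ≤ 4.0390 and n ≤ 16.439. The largest whole number is 16.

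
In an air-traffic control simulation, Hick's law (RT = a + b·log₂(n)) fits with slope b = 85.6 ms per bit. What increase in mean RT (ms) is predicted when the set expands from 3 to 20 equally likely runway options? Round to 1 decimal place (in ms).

234.3 ms

ΔRT = (a + b log₂ n₂) − (a + b log₂ n₁) = b·(log₂ n₂ − log₂ n₁).
log₂(20) − log₂(3) = 4.3219 − 1.5850 = 2.7370.
ΔRT = 85.6 × 2.7370 = 234.284 ms.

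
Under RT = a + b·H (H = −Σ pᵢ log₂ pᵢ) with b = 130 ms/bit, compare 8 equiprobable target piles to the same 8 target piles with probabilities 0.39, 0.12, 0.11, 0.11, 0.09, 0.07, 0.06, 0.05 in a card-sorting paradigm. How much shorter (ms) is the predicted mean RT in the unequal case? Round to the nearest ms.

The RT saving is b·ΔH. Equiprobable H₀ = log₂(8) = 3.0000 bits; with the given probabilities H = 2.6383 bits.
b·(H₀ − H) = 130 × (3.0000 − 2.6383) = 47.02 ms.

47 ms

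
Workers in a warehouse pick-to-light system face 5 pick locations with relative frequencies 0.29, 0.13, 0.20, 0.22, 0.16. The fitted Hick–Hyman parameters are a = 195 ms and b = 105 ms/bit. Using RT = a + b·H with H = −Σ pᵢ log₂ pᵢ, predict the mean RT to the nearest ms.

Entropy contributions −pᵢ log₂ pᵢ: 0.5179, 0.3826, 0.4644, 0.4806, 0.4230; sum H = 2.2685 bits.
RT = a + bH = 195 + 105·2.2685 = 433.20 ms.

433 ms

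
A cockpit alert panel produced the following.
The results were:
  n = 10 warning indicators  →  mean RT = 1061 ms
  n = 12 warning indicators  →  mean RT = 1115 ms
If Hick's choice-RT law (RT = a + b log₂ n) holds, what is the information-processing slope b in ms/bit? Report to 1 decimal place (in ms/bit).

The slope on a log₂ axis is (1115 − 1061) / (3.5850 − 3.3219) = 205.296 ms/bit.

205.3 ms/bit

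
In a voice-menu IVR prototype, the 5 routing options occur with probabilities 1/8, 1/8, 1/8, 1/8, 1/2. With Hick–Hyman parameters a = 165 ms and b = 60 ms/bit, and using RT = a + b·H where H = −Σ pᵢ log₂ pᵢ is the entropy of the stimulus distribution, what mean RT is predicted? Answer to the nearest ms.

285 ms

H = −Σ pᵢ log₂ pᵢ = 0.125·3 + 0.125·3 + 0.125·3 + 0.125·3 + 0.5·1 = 2.000 bits.
RT = 165 + 60 × 2.000 = 285.00 ms.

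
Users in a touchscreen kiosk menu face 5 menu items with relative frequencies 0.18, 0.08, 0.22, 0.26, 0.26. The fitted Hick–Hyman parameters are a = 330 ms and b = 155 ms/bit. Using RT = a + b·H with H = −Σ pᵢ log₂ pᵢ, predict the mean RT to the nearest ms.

H = 0.18·log₂(1/0.18) + 0.08·log₂(1/0.08) + 0.22·log₂(1/0.22) + 0.26·log₂(1/0.26) + 0.26·log₂(1/0.26) = 2.2280 bits.
RT = 330 + 155 × 2.2280 = 675.33 ms.

675 ms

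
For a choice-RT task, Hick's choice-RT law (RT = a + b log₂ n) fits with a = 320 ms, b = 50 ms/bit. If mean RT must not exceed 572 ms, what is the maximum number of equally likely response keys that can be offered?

32

Information budget: (572 − 320)/50 = 5.0400 bits, so n ≤ 2^5.0400 = 32.900 → at most 32.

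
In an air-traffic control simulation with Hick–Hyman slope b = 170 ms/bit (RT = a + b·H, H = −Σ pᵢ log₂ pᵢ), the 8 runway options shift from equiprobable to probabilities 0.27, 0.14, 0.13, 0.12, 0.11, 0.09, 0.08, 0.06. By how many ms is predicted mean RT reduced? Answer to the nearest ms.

Equiprobable entropy H₀ = log₂ 8 = 3.0000 bits.
Skewed entropy H = −Σ pᵢ log₂ pᵢ = 2.8548 bits.
ΔRT = b·(H₀ − H) = 170 × 0.1452 = 24.68 ms.

25 ms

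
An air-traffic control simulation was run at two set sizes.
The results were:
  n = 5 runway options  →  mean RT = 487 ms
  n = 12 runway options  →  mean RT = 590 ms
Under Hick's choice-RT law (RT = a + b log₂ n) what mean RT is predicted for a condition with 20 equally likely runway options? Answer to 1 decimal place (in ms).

650.1 ms

RT is linear in log₂ n, so two points fix the line:
  b = (590 − 487) / (log₂ 12 − log₂ 5) = 103 / (3.5850 − 2.3219) = 81.550 ms/bit
  a = 487 − 81.550 × 2.3219 = 297.648 ms
Then RT(20) = 297.648 + 81.550 × log₂ 20 = 297.648 + 81.550 × 4.3219 ≈ 650.099 ms.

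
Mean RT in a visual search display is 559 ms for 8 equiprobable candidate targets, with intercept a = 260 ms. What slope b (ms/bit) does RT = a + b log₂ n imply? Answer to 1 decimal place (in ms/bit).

99.7 ms/bit

log₂(8) = 3 bits.
b = (RT − a)/log₂ n = (559 − 260) / 3 = 99.667 ms/bit.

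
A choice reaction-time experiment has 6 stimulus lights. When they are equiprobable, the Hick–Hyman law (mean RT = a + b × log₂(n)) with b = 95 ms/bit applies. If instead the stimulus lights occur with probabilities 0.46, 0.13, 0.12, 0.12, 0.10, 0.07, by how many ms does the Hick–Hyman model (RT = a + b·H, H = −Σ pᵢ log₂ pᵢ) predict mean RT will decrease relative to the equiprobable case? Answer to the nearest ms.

The RT saving is b·ΔH. Equiprobable H₀ = log₂(6) = 2.5850 bits; with the given probabilities H = 2.2329 bits.
b·(H₀ − H) = 95 × (2.5850 − 2.2329) = 33.45 ms.

33 ms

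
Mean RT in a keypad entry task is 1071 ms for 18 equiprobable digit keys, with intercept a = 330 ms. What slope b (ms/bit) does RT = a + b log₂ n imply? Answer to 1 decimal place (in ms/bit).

177.7 ms/bit

log₂(18) = 4.1699 bits.
b = (RT − a)/log₂ n = (1071 − 330) / 4.1699 = 177.701 ms/bit.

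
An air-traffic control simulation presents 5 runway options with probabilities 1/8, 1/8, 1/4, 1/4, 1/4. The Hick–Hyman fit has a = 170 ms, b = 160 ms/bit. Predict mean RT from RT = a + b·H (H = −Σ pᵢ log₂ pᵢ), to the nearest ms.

H = −Σ pᵢ log₂ pᵢ = 0.125·3 + 0.125·3 + 0.25·2 + 0.25·2 + 0.25·2 = 2.250 bits.
RT = 170 + 160 × 2.250 = 530.00 ms.

530 ms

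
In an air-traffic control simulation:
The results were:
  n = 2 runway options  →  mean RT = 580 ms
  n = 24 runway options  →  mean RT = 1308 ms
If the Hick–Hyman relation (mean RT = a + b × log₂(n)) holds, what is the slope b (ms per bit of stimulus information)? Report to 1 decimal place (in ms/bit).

203.1 ms/bit

b = (RT₂ − RT₁)/(log₂ n₂ − log₂ n₁) = (1308 − 580)/(4.5850 − 1) = 203.070 ms/bit.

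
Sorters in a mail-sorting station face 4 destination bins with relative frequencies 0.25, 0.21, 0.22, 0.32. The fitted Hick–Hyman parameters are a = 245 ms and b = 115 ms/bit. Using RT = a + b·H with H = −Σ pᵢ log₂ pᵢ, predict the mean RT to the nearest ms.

H = 0.25·log₂(1/0.25) + 0.21·log₂(1/0.21) + 0.22·log₂(1/0.22) + 0.32·log₂(1/0.32) = 1.9794 bits.
RT = 245 + 115 × 1.9794 = 472.63 ms.

473 ms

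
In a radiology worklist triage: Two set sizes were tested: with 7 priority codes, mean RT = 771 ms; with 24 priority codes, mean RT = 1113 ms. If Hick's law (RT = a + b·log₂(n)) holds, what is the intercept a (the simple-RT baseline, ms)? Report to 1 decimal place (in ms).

230.9 ms

b = (RT₂ − RT₁)/(log₂ n₂ − log₂ n₁) = (1113 − 771)/(4.5850 − 2.8074) = 192.393 ms/bit.
Intercept: a = 771 − 192.393·log₂(7) = 230.883 ms.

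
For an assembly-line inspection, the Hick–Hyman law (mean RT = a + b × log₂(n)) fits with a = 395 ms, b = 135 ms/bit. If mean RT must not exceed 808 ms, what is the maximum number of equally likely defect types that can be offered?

135·log₂ n ≤ 808 − 395 = 413, giving log₂ n ≤ 3.0593 and n ≤ 8.335. The largest whole number is 8.

8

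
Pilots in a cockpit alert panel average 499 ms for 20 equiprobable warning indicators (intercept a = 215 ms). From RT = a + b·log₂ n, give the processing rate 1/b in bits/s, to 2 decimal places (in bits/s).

Choice component = 499 − 215 = 284 ms over log₂(20) = 4.3219 bits.
b = 284 / 4.3219 = 65.711 ms/bit, so 1/b = 15.218 bits/s.

15.22 bits/s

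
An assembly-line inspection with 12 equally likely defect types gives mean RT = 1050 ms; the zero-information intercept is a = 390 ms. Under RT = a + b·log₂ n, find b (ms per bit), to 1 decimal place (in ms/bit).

184.1 ms/bit

12 alternatives carry log₂ 12 = 3.5850 bits; the choice cost is 1050 − 390 = 660 ms, so b = 660/3.5850 = 184.102 ms/bit.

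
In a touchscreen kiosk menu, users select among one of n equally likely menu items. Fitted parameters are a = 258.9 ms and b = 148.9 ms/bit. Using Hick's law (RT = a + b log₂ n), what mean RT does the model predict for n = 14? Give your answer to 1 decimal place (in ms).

log₂(14) = 3.8074 bits, so RT = 258.9 + 148.9 × 3.8074 ≈ 825.815 ms.

825.8 ms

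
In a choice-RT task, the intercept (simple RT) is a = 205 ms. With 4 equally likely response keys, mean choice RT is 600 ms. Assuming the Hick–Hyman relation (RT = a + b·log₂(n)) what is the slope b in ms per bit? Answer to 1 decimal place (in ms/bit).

4 alternatives carry log₂ 4 = 2 bits; the choice cost is 600 − 205 = 395 ms, so b = 395/2 = 197.500 ms/bit.

197.5 ms/bit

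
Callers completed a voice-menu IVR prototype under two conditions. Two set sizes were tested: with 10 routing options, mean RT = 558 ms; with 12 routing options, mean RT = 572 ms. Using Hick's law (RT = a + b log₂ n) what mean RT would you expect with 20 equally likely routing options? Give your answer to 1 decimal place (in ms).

611.2 ms

Fit slope and intercept:
  b = (572 − 558) / (log₂ 12 − log₂ 10) = 14 / (3.5850 − 3.3219) = 53.225 ms/bit
  a = 558 − 53.225 × 3.3219 = 381.190 ms
Then RT(20) = 381.190 + 53.225 × log₂ 20 = 381.190 + 53.225 × 4.3219 ≈ 611.225 ms.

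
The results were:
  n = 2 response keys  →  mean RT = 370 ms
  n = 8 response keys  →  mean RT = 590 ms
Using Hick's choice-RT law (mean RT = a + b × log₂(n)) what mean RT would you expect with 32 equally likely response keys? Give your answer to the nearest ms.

810 ms

With log₂ n on the abscissa the relation is linear; from the two conditions:
  b = (590 − 370) / (log₂ 8 − log₂ 2) = 220 / (3 − 1) = 110 ms/bit
  a = 370 − 110 × 1 = 260 ms
Then RT(32) = 260 + 110 × log₂ 32 = 260 + 110 × 5 ≈ 810.000 ms.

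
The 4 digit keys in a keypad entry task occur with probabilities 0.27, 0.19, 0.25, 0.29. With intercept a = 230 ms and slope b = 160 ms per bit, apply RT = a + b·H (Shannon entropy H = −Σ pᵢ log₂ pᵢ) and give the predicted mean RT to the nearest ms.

H = 0.27·log₂(1/0.27) + 0.19·log₂(1/0.19) + 0.25·log₂(1/0.25) + 0.29·log₂(1/0.29) = 1.9832 bits.
RT = 230 + 160 × 1.9832 = 547.30 ms.

547 ms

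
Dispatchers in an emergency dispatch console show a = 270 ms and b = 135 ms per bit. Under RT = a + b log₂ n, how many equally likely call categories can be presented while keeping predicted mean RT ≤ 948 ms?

32

Information budget: (948 − 270)/135 = 5.0222 bits, so n ≤ 2^5.0222 = 32.497 → at most 32.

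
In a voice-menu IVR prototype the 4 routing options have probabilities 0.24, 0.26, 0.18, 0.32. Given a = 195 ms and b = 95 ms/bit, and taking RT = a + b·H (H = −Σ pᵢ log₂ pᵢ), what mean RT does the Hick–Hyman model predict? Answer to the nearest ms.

382 ms

H = 0.24·log₂(1/0.24) + 0.26·log₂(1/0.26) + 0.18·log₂(1/0.18) + 0.32·log₂(1/0.32) = 1.9708 bits.
RT = 195 + 95 × 1.9708 = 382.22 ms.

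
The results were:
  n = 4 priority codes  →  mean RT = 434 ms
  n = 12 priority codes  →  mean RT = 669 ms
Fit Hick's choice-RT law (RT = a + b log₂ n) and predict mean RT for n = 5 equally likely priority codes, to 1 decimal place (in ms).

481.7 ms

RT is linear in log₂ n, so two points fix the line:
  b = (669 − 434) / (log₂ 12 − log₂ 4) = 235 / (3.5850 − 2) = 148.268 ms/bit
  a = 434 − 148.268 × 2 = 137.463 ms
Then RT(5) = 137.463 + 148.268 × log₂ 5 = 137.463 + 148.268 × 2.3219 ≈ 481.732 ms.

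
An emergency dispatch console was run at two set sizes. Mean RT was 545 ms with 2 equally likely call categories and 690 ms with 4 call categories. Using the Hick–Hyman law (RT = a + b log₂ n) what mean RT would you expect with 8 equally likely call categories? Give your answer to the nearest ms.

835 ms

With log₂ n on the abscissa the relation is linear; from the two conditions:
  b = (690 − 545) / (log₂ 4 − log₂ 2) = 145 / (2 − 1) = 145 ms/bit
  a = 545 − 145 × 1 = 400 ms
Then RT(8) = 400 + 145 × log₂ 8 = 400 + 145 × 3 ≈ 835.000 ms.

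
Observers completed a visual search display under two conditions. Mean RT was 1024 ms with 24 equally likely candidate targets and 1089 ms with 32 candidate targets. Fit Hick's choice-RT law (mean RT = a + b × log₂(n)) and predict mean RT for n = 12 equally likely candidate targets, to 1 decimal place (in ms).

867.4 ms

With log₂ n on the abscissa the relation is linear; from the two conditions:
  b = (1089 − 1024) / (log₂ 32 − log₂ 24) = 65 / (5 − 4.5850) = 156.612 ms/bit
  a = 1024 − 156.612 × 4.5850 = 305.938 ms
Then RT(12) = 305.938 + 156.612 × log₂ 12 = 305.938 + 156.612 × 3.5850 ≈ 867.388 ms.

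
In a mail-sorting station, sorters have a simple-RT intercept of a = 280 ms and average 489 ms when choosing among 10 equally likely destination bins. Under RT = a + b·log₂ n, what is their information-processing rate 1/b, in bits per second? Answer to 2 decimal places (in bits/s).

Choice component = 489 − 280 = 209 ms over log₂(10) = 3.3219 bits.
b = 209 / 3.3219 = 62.915 ms/bit, so 1/b = 15.894 bits/s.

15.89 bits/s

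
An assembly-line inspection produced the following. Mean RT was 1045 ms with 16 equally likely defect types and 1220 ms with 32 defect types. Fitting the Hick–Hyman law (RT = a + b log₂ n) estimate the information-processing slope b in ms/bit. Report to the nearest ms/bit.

175 ms/bit

The slope on a log₂ axis is (1220 − 1045) / (5 − 4) = 175 ms/bit.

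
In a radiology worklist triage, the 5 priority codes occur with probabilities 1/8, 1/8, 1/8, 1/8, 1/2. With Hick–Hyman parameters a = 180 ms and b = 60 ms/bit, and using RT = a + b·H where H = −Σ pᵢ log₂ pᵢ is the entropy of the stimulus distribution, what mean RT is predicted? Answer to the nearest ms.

300 ms

H = −Σ pᵢ log₂ pᵢ = 0.125·3 + 0.125·3 + 0.125·3 + 0.125·3 + 0.5·1 = 2.000 bits.
RT = 180 + 60 × 2.000 = 300.00 ms.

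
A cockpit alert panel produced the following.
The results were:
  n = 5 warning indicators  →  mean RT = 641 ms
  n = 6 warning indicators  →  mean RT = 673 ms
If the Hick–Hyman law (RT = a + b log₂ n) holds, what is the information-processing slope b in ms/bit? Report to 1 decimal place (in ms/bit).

121.7 ms/bit

Slope: b = (673 − 641) / (log₂ 6 − log₂ 5) = 32/0.2630 = 121.657 ms/bit.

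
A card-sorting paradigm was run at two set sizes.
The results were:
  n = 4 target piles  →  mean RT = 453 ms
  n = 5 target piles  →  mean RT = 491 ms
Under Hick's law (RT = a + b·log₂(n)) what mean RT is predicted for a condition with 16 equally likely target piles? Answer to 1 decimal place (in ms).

Solve the two-equation system in a and b:
  b = (491 − 453) / (log₂ 5 − log₂ 4) = 38 / (2.3219 − 2) = 118.039 ms/bit
  a = 453 − 118.039 × 2 = 216.922 ms
Then RT(16) = 216.922 + 118.039 × log₂ 16 = 216.922 + 118.039 × 4 ≈ 689.078 ms.

689.1 ms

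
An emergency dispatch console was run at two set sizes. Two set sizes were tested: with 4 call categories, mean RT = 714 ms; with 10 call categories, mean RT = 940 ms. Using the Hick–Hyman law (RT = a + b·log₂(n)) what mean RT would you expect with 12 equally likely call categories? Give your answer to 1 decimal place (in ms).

985.0 ms

Fit slope and intercept:
  b = (940 − 714) / (log₂ 10 − log₂ 4) = 226 / (3.3219 − 2) = 170.962 ms/bit
  a = 714 − 170.962 × 2 = 372.075 ms
Then RT(12) = 372.075 + 170.962 × log₂ 12 = 372.075 + 170.962 × 3.5850 ≈ 984.969 ms.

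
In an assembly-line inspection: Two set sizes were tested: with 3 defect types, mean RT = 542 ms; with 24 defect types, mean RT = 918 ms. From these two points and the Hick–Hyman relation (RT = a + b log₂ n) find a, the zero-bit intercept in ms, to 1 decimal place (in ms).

b = (RT₂ − RT₁)/(log₂ n₂ − log₂ n₁) = (918 − 542)/(4.5850 − 1.5850) = 125.333 ms/bit.
a = RT₁ − b·log₂ n₁ = 542 − 125.333 × 1.5850 = 343.351 ms.

343.4 ms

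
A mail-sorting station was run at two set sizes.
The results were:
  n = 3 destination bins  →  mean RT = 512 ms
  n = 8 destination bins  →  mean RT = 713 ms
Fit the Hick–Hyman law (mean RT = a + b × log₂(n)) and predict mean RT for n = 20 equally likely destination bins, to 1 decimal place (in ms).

Solve the two-equation system in a and b:
  b = (713 − 512) / (log₂ 8 − log₂ 3) = 201 / (3 − 1.5850) = 142.046 ms/bit
  a = 512 − 142.046 × 1.5850 = 286.863 ms
Then RT(20) = 286.863 + 142.046 × log₂ 20 = 286.863 + 142.046 × 4.3219 ≈ 900.774 ms.

900.8 ms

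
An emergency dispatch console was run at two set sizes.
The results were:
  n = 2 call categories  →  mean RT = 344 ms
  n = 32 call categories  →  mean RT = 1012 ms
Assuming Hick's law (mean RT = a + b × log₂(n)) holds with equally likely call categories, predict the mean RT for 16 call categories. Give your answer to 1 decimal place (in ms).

845.0 ms

With log₂ n on the abscissa the relation is linear; from the two conditions:
  b = (1012 − 344) / (log₂ 32 − log₂ 2) = 668 / (5 − 1) = 167.000 ms/bit
  a = 344 − 167.000 × 1 = 177.000 ms
Then RT(16) = 177.000 + 167.000 × log₂ 16 = 177.000 + 167.000 × 4 ≈ 845.000 ms.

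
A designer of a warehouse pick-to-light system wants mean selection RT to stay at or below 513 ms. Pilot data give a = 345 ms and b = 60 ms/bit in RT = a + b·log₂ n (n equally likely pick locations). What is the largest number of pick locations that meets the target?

Set 345 + 60·log₂ n ≤ 513 → log₂ n ≤ (513 − 345)/60 = 2.8000.
So n ≤ 2^2.8000 = 6.964; the largest integer n is 6.

6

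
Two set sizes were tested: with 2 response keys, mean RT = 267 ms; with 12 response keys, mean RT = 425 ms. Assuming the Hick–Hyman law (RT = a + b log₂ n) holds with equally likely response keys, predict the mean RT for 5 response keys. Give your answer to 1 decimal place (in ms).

Solve the two-equation system in a and b:
  b = (425 − 267) / (log₂ 12 − log₂ 2) = 158 / (3.5850 − 1) = 61.123 ms/bit
  a = 267 − 61.123 × 1 = 205.877 ms
Then RT(5) = 205.877 + 61.123 × log₂ 5 = 205.877 + 61.123 × 2.3219 ≈ 347.800 ms.

347.8 ms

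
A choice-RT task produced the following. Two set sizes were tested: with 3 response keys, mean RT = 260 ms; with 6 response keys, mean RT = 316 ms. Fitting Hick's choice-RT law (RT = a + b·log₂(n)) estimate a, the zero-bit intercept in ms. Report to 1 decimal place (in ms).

Slope: b = (316 − 260) / (log₂ 6 − log₂ 3) = 56/1.0000 = 56.000 ms/bit.
Intercept: a = 260 − 56.000·log₂(3) = 171.242 ms.

171.2 ms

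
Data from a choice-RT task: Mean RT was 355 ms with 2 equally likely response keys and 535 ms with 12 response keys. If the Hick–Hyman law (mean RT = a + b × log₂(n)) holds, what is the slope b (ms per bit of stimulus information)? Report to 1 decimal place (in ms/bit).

b = (RT₂ − RT₁)/(log₂ n₂ − log₂ n₁) = (535 − 355)/(3.5850 − 1) = 69.634 ms/bit.

69.6 ms/bit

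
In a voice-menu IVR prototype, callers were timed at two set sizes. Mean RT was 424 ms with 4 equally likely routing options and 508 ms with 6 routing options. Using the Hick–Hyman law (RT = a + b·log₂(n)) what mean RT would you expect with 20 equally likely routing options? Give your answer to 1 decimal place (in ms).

RT is linear in log₂ n, so two points fix the line:
  b = (508 − 424) / (log₂ 6 − log₂ 4) = 84 / (2.5850 − 2) = 143.599 ms/bit
  a = 424 − 143.599 × 2 = 136.802 ms
Then RT(20) = 136.802 + 143.599 × log₂ 20 = 136.802 + 143.599 × 4.3219 ≈ 757.426 ms.

757.4 ms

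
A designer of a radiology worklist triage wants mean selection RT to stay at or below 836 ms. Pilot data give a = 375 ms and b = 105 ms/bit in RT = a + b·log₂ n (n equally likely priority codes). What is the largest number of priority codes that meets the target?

20

Information budget: (836 − 375)/105 = 4.3905 bits, so n ≤ 2^4.3905 = 20.973 → at most 20.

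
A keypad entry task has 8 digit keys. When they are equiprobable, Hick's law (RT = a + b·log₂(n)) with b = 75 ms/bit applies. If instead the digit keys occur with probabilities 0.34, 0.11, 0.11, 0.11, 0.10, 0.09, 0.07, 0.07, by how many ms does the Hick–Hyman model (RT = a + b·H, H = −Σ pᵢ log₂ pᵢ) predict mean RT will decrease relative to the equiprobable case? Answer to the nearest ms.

18 ms

Equiprobable entropy H₀ = log₂ 8 = 3.0000 bits.
Skewed entropy H = −Σ pᵢ log₂ pᵢ = 2.7620 bits.
ΔRT = b·(H₀ − H) = 75 × 0.2380 = 17.85 ms.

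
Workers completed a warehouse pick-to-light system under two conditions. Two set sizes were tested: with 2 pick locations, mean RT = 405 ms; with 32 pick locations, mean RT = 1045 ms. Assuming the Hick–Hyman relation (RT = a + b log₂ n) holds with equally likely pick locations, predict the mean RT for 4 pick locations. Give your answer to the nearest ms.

565 ms

With log₂ n on the abscissa the relation is linear; from the two conditions:
  b = (1045 − 405) / (log₂ 32 − log₂ 2) = 640 / (5 − 1) = 160 ms/bit
  a = 405 − 160 × 1 = 245 ms
Then RT(4) = 245 + 160 × log₂ 4 = 245 + 160 × 2 ≈ 565.000 ms.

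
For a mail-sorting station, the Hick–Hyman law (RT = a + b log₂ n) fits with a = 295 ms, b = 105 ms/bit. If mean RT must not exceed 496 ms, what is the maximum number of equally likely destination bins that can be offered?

Information budget: (496 − 295)/105 = 1.9143 bits, so n ≤ 2^1.9143 = 3.769 → at most 3.

3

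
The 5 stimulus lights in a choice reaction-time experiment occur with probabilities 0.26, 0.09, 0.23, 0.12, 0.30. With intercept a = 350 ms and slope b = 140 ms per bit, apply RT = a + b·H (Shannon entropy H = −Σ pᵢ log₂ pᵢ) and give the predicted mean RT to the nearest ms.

657 ms

Entropy contributions −pᵢ log₂ pᵢ: 0.5053, 0.3127, 0.4877, 0.3671, 0.5211; sum H = 2.1938 bits.
RT = a + bH = 350 + 140·2.1938 = 657.13 ms.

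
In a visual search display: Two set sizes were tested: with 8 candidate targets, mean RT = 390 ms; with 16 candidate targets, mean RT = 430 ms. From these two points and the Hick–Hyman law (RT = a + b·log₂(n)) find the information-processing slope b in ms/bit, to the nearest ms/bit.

40 ms/bit

The slope on a log₂ axis is (430 − 390) / (4 − 3) = 40 ms/bit.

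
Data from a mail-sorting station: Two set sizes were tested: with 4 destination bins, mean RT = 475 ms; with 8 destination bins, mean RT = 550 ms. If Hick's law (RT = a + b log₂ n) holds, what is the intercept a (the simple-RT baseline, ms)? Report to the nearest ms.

Slope: b = (550 − 475) / (log₂ 8 − log₂ 4) = 75/1.0000 = 75 ms/bit.
Intercept: a = 475 − 75·log₂(4) = 325.000 ms.

325 ms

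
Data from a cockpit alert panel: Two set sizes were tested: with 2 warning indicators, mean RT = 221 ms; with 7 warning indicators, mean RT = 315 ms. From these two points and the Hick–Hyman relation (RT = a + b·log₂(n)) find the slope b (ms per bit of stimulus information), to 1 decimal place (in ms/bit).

52.0 ms/bit

b = (RT₂ − RT₁)/(log₂ n₂ − log₂ n₁) = (315 − 221)/(2.8074 − 1) = 52.010 ms/bit.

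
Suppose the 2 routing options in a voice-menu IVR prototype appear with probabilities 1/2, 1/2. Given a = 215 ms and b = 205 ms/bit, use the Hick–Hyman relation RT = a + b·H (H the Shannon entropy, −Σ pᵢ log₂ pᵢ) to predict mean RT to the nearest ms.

Each term −pᵢ log₂ pᵢ: 0.5·1 + 0.5·1; summed, H = 1.000 bits.
Mean RT = a + bH = 215 + 205·1.000 = 420.00 ms.

420 ms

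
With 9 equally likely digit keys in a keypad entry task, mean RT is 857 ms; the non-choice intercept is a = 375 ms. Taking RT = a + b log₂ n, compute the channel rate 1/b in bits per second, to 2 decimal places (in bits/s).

Choice component = 857 − 375 = 482 ms over log₂(9) = 3.1699 bits.
b = 482 / 3.1699 = 152.054 ms/bit, so 1/b = 6.577 bits/s.

6.58 bits/s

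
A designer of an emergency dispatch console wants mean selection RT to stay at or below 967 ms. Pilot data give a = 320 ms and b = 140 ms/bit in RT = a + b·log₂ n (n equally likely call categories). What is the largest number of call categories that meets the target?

24

Information budget: (967 − 320)/140 = 4.6214 bits, so n ≤ 2^4.6214 = 24.614 → at most 24.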